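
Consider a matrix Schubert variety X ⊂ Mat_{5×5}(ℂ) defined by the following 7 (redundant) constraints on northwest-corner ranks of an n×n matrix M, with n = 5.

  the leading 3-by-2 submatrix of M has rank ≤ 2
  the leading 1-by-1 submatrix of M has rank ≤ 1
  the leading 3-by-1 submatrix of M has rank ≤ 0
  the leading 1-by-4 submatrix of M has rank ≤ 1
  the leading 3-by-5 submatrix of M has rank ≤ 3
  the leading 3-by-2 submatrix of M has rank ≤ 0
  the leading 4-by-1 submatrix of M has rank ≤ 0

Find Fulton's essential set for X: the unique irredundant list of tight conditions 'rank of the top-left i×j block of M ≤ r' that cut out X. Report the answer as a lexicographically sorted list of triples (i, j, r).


Rank table r_w(5×5) implied by the 7 constraints:

  row 1: 0, 0, 1, 1, 1
  row 2: 0, 0, 1, 2, 2
  row 3: 0, 0, 1, 2, 3
  row 4: 0, 1, 2, 3, 4
  row 5: 1, 2, 3, 4, 5

so w = (3, 4, 5, 2, 1).

|D(w)|=7, |Ess(w)|=2:

[(3, 2, 0), (4, 1, 0)]


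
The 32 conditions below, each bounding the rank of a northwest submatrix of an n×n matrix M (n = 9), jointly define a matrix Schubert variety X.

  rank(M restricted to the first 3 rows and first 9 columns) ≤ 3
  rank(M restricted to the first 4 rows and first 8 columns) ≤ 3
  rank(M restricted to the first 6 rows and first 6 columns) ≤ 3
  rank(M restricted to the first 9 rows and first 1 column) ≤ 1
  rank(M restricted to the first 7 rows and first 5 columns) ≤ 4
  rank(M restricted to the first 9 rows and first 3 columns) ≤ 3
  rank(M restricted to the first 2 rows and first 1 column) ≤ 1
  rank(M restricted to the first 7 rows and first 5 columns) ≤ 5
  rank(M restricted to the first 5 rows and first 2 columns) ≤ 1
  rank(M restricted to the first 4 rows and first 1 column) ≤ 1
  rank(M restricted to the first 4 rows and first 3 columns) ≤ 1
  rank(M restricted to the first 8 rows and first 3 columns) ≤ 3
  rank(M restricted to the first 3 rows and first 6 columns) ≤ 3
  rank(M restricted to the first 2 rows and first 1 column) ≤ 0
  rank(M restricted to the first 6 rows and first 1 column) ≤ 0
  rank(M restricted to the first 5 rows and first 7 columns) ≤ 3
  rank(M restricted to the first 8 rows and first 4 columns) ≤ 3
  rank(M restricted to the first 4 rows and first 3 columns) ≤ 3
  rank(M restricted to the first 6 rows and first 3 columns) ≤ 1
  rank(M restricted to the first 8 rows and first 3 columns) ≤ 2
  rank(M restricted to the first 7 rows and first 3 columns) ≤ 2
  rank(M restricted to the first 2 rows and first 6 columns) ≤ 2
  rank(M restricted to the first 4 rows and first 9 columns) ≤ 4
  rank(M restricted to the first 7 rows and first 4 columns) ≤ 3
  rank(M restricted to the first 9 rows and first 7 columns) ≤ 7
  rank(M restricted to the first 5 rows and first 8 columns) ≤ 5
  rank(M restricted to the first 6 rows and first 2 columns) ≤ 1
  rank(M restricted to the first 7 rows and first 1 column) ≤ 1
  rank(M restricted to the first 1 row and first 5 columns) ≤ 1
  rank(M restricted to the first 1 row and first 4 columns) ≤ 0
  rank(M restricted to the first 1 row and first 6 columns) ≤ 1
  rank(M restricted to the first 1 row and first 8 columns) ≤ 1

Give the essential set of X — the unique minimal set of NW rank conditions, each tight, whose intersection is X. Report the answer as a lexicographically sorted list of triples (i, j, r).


The tightest implied rank at each (i,j), from the 32 conditions:

  0 0 0 0 1 1 1 1 1
  0 1 1 1 2 2 2 2 2
  0 1 1 2 3 3 3 3 3
  0 1 1 2 3 3 3 3 4
  0 1 1 2 3 3 3 4 5
  0 1 1 2 3 3 4 5 6
  1 2 2 3 4 4 5 6 7
  1 2 2 3 4 5 6 7 8
  1 2 3 4 5 6 7 8 9

the unique w with this rank table is (5, 2, 4, 9, 8, 7, 1, 6, 3).

Fulton essential set (7 of the 20 Rothe cells):

[(1, 4, 0), (4, 8, 3), (5, 7, 3), (6, 1, 0), (6, 3, 1), (6, 6, 3), (8, 3, 2)]


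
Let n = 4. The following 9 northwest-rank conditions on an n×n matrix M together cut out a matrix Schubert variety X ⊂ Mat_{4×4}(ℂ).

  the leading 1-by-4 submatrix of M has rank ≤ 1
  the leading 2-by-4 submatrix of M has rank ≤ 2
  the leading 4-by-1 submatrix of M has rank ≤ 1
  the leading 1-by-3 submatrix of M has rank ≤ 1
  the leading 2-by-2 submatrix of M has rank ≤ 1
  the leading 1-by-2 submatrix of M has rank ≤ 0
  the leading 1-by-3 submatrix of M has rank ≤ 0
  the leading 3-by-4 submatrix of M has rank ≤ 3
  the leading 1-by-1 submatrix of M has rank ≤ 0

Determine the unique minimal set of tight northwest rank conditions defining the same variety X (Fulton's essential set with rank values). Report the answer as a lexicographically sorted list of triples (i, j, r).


Rank table r_w(4×4) implied by the 9 constraints:

  0, 0, 0, 1
  1, 1, 1, 2
  1, 2, 2, 3
  1, 2, 3, 4

reading off 1-entries of Δ²R: w = (4, 1, 2, 3).

1 SE-corner of the 3-cell Rothe diagram gives Ess(w):

[(1, 3, 0)]


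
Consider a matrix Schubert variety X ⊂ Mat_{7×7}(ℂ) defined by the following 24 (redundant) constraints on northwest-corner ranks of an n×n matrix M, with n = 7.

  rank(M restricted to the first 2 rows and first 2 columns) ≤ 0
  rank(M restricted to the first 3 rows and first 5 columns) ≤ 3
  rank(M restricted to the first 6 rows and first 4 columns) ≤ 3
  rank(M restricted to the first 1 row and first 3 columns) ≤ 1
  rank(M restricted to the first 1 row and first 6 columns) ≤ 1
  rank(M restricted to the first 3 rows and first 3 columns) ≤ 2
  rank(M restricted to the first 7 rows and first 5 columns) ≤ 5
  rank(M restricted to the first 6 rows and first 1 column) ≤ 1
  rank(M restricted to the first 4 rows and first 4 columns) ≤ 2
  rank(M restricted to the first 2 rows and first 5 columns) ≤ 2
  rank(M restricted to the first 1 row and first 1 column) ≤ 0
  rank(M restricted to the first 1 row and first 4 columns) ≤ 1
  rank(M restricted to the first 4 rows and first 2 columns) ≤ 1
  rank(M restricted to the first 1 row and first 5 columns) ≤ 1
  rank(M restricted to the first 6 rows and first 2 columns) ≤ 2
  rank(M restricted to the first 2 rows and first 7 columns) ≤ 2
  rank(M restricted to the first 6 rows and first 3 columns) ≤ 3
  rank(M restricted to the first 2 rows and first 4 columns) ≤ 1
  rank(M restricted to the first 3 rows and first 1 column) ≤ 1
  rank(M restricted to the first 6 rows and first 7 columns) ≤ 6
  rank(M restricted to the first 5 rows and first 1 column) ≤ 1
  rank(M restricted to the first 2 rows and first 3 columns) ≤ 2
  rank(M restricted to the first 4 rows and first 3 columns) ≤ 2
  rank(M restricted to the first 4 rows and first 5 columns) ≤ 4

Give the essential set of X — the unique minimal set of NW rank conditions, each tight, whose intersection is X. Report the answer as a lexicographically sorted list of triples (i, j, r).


Propagating the 24 rank bounds to every northwest block:

  row 1: 0  0  1  1  1  1  1
  row 2: 0  0  1  1  2  2  2
  row 3: 1  1  2  2  3  3  3
  row 4: 1  1  2  2  3  4  4
  row 5: 1  2  3  3  4  5  5
  row 6: 1  2  3  3  4  5  6
  row 7: 1  2  3  4  5  6  7

second differences of R give the permutation w = (3, 5, 1, 6, 2, 7, 4).

Rothe diagram D(w) (8 cells), 5 SE-corners (essential conditions):

[(2, 2, 0), (2, 4, 1), (4, 2, 1), (4, 4, 2), (6, 4, 3)]


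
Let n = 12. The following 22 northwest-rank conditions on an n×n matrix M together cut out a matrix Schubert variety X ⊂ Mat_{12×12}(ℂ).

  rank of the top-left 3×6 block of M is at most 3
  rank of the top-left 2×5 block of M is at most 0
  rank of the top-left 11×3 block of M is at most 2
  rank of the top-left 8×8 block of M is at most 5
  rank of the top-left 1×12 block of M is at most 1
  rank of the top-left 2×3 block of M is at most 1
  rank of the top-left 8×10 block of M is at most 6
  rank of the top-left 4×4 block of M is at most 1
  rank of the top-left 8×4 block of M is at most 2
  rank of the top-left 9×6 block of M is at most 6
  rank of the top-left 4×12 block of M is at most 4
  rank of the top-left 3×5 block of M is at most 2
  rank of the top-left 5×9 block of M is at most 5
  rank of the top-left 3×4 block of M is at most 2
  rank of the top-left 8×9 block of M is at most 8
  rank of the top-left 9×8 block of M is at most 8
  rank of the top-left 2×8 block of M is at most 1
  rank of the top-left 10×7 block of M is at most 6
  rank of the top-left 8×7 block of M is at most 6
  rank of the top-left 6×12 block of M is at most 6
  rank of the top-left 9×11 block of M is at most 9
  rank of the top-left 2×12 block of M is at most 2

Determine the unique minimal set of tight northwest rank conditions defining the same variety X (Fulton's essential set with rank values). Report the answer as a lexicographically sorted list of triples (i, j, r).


Computing R[i][j] = min implied NW-rank bound (n=12, 22 conditions):

  0, 0, 0, 0, 0, 1, 1, 1, 1, 1, 1, 1
  0, 0, 0, 0, 0, 1, 1, 1, 2, 2, 2, 2
  1, 1, 1, 1, 1, 2, 2, 2, 3, 3, 3, 3
  1, 1, 1, 1, 2, 3, 3, 3, 4, 4, 4, 4
  1, 2, 2, 2, 3, 4, 4, 4, 5, 5, 5, 5
  1, 2, 2, 2, 3, 4, 5, 5, 6, 6, 6, 6
  1, 2, 2, 2, 3, 4, 5, 5, 6, 6, 7, 7
  1, 2, 2, 2, 3, 4, 5, 5, 6, 6, 7, 8
  1, 2, 2, 3, 4, 5, 6, 6, 7, 7, 8, 9
  1, 2, 2, 3, 4, 5, 6, 7, 8, 8, 9, 10
  1, 2, 2, 3, 4, 5, 6, 7, 8, 9, 10, 11
  1, 2, 3, 4, 5, 6, 7, 8, 9, 10, 11, 12

hence w(1..12) = (6, 9, 1, 5, 2, 7, 11, 12, 4, 8, 10, 3).

7 SE-corners of the 28-cell Rothe diagram give Ess(w):

[(2, 5, 0), (2, 8, 1), (4, 4, 1), (8, 4, 2), (8, 8, 5), (8, 10, 6), (11, 3, 2)]


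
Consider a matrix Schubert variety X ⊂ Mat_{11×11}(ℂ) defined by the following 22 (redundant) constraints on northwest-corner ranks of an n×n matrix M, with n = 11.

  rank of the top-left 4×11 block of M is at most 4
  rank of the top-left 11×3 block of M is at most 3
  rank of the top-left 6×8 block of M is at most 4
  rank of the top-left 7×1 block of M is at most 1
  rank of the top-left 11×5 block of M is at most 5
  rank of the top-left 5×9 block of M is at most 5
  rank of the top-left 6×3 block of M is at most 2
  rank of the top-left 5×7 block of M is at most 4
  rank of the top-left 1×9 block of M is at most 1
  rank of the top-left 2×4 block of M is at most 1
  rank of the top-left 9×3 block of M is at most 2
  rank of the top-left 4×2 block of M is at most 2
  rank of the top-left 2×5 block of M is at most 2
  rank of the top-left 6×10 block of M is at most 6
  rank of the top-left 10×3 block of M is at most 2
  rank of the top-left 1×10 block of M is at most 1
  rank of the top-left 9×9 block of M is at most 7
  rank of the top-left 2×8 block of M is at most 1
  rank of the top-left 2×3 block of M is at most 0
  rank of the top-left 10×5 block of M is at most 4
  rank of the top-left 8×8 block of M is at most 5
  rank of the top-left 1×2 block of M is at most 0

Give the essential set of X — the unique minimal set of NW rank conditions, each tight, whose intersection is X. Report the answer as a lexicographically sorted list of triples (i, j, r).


Recovering R(i,j) via the rank-extension bound from the 22 conditions:

  row 1: 0  0  0  1  1  1  1  1  1  1  1
  row 2: 0  0  0  1  1  1  1  1  2  2  2
  row 3: 1  1  1  2  2  2  2  2  3  3  3
  row 4: 1  2  2  3  3  3  3  3  4  4  4
  row 5: 1  2  2  3  4  4  4  4  5  5  5
  row 6: 1  2  2  3  4  4  4  4  5  6  6
  row 7: 1  2  2  3  4  5  5  5  6  7  7
  row 8: 1  2  2  3  4  5  5  5  6  7  8
  row 9: 1  2  2  3  4  5  6  6  7  8  9
  row 10: 1  2  2  3  4  5  6  7  8  9  10
  row 11: 1  2  3  4  5  6  7  8  9  10  11

so w = (4, 9, 1, 2, 5, 10, 6, 11, 7, 8, 3).

D(w) has 21 cells with 5 SE-corners; essential set:

[(2, 3, 0), (2, 8, 1), (6, 8, 4), (8, 8, 5), (10, 3, 2)]


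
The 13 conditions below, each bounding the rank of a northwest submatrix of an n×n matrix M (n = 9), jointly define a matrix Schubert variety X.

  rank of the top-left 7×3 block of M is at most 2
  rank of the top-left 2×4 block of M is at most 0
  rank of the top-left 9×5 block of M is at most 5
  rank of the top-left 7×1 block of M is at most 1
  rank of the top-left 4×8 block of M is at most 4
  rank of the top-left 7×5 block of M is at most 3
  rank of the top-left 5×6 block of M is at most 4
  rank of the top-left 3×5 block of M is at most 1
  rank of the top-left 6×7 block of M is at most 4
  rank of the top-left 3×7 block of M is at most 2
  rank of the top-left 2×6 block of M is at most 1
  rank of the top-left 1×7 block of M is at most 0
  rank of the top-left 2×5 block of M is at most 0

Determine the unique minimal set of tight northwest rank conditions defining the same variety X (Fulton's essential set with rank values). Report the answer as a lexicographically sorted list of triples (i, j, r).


Computing R[i][j] = min implied NW-rank bound (n=9, 13 conditions):

  i=1: 0 | 0 | 0 | 0 | 0 | 0 | 0 | 1 | 1
  i=2: 0 | 0 | 0 | 0 | 0 | 1 | 1 | 2 | 2
  i=3: 1 | 1 | 1 | 1 | 1 | 2 | 2 | 3 | 3
  i=4: 1 | 2 | 2 | 2 | 2 | 3 | 3 | 4 | 4
  i=5: 1 | 2 | 2 | 3 | 3 | 4 | 4 | 5 | 5
  i=6: 1 | 2 | 2 | 3 | 3 | 4 | 4 | 5 | 6
  i=7: 1 | 2 | 2 | 3 | 3 | 4 | 5 | 6 | 7
  i=8: 1 | 2 | 3 | 4 | 4 | 5 | 6 | 7 | 8
  i=9: 1 | 2 | 3 | 4 | 5 | 6 | 7 | 8 | 9

giving w = (8, 6, 1, 2, 4, 9, 7, 3, 5) via Δ²R.

D(w) has 18 cells with 5 SE-corners; essential set:

[(1, 7, 0), (2, 5, 0), (6, 7, 4), (7, 3, 2), (7, 5, 3)]


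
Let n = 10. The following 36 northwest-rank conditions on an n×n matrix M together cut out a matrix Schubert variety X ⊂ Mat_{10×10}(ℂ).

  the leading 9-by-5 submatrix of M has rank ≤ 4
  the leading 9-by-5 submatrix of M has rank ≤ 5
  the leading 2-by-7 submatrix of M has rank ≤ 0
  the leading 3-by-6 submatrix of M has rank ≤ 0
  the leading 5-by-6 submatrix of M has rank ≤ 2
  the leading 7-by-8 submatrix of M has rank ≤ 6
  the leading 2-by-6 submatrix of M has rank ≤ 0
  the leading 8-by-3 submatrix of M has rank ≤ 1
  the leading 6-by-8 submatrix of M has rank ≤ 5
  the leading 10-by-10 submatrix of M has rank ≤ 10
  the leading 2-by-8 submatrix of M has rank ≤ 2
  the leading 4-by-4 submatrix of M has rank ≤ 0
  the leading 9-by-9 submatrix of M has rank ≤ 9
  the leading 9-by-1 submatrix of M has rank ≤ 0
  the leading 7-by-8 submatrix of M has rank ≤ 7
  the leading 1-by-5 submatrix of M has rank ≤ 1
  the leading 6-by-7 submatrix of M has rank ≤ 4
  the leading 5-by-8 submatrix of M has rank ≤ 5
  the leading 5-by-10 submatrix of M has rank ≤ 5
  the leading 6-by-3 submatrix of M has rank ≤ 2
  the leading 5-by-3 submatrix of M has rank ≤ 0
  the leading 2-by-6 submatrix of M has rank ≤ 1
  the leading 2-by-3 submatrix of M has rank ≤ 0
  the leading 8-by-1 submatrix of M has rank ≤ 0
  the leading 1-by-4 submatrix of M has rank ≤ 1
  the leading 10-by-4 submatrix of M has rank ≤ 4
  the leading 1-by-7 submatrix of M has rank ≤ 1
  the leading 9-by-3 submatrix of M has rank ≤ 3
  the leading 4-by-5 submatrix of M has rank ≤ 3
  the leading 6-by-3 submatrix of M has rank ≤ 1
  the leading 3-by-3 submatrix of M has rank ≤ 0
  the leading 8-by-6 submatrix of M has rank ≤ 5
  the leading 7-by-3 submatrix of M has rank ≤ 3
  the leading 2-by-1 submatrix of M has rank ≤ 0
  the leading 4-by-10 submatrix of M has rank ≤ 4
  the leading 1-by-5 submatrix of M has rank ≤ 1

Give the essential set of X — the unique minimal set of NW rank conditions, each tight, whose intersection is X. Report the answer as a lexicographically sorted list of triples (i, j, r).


Computing R[i][j] = min implied NW-rank bound (n=10, 36 conditions):

  i=1: 0 | 0 | 0 | 0 | 0 | 0 | 0 | 1 | 1 | 1
  i=2: 0 | 0 | 0 | 0 | 0 | 0 | 0 | 1 | 2 | 2
  i=3: 0 | 0 | 0 | 0 | 0 | 0 | 1 | 2 | 3 | 3
  i=4: 0 | 0 | 0 | 0 | 1 | 1 | 2 | 3 | 4 | 4
  i=5: 0 | 0 | 0 | 1 | 2 | 2 | 3 | 4 | 5 | 5
  i=6: 0 | 1 | 1 | 2 | 3 | 3 | 4 | 5 | 6 | 6
  i=7: 0 | 1 | 1 | 2 | 3 | 4 | 5 | 6 | 7 | 7
  i=8: 0 | 1 | 1 | 2 | 3 | 4 | 5 | 6 | 7 | 8
  i=9: 0 | 1 | 2 | 3 | 4 | 5 | 6 | 7 | 8 | 9
  i=10: 1 | 2 | 3 | 4 | 5 | 6 | 7 | 8 | 9 | 10

hence w(1..10) = (8, 9, 7, 5, 4, 2, 6, 10, 3, 1).

Rothe diagram D(w) (33 cells), 6 SE-corners (essential conditions):

[(2, 7, 0), (3, 6, 0), (4, 4, 0), (5, 3, 0), (8, 3, 1), (9, 1, 0)]


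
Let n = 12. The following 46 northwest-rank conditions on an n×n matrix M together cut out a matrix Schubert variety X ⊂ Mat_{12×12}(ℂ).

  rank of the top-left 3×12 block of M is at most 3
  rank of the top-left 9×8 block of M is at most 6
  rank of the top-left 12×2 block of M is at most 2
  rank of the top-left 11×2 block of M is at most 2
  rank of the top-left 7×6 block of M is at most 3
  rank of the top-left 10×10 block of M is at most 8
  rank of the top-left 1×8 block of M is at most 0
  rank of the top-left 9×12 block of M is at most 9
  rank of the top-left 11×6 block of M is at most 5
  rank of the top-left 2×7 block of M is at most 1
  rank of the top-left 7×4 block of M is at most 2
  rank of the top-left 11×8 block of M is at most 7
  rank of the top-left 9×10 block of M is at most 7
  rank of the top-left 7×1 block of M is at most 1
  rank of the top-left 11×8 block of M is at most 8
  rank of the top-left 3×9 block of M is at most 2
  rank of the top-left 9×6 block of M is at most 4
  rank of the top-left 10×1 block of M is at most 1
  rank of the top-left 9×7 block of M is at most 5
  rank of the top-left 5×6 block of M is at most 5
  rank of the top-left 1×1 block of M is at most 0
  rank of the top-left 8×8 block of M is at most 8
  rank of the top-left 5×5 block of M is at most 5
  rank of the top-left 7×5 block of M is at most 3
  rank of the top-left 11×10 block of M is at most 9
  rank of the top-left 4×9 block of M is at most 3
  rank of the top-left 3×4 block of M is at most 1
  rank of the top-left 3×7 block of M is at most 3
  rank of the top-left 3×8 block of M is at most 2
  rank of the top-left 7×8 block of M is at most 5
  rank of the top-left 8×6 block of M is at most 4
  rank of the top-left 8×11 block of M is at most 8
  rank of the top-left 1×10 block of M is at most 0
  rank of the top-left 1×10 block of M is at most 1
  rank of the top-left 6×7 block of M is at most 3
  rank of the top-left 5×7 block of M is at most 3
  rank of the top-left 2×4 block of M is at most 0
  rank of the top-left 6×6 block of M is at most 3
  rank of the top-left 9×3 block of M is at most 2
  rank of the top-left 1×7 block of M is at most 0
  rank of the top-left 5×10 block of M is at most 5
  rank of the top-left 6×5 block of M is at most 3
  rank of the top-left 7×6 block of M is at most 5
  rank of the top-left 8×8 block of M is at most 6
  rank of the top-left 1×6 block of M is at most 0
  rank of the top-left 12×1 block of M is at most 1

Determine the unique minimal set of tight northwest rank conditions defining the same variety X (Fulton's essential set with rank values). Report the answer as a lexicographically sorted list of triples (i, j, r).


Computing R[i][j] = min implied NW-rank bound (n=12, 46 conditions):

  0 | 0 | 0 | 0 | 0 | 0 | 0 | 0 | 0 | 0 | 1 | 1
  0 | 0 | 0 | 0 | 1 | 1 | 1 | 1 | 1 | 1 | 2 | 2
  1 | 1 | 1 | 1 | 2 | 2 | 2 | 2 | 2 | 2 | 3 | 3
  1 | 2 | 2 | 2 | 3 | 3 | 3 | 3 | 3 | 3 | 4 | 4
  1 | 2 | 2 | 2 | 3 | 3 | 3 | 4 | 4 | 4 | 5 | 5
  1 | 2 | 2 | 2 | 3 | 3 | 3 | 4 | 5 | 5 | 6 | 6
  1 | 2 | 2 | 2 | 3 | 3 | 4 | 5 | 6 | 6 | 7 | 7
  1 | 2 | 2 | 3 | 4 | 4 | 5 | 6 | 7 | 7 | 8 | 8
  1 | 2 | 2 | 3 | 4 | 4 | 5 | 6 | 7 | 7 | 8 | 9
  1 | 2 | 3 | 4 | 5 | 5 | 6 | 7 | 8 | 8 | 9 | 10
  1 | 2 | 3 | 4 | 5 | 5 | 6 | 7 | 8 | 9 | 10 | 11
  1 | 2 | 3 | 4 | 5 | 6 | 7 | 8 | 9 | 10 | 11 | 12

so w = (11, 5, 1, 2, 8, 9, 7, 4, 12, 3, 10, 6).

ℓ(w)=30; the 9 essential cells (i,j,r):

[(1, 10, 0), (2, 4, 0), (6, 7, 3), (7, 4, 2), (7, 6, 3), (9, 3, 2), (9, 6, 4), (9, 10, 7), (11, 6, 5)]


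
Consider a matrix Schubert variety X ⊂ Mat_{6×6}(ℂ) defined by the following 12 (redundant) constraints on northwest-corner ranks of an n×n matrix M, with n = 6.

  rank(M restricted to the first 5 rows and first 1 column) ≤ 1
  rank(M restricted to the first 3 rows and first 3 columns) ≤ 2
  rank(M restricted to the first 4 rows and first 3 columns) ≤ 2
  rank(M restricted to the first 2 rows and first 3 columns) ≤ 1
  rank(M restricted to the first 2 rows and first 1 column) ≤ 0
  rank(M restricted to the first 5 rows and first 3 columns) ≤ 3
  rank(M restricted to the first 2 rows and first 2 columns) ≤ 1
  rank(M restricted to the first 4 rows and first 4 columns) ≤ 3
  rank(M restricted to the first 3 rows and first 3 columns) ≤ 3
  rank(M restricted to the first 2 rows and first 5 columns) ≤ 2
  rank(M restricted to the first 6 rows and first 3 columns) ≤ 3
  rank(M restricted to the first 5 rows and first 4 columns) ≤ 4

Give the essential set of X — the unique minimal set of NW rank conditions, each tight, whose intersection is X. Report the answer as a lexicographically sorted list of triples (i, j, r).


Rank table r_w(6×6) implied by the 12 constraints:

  row 1: 0, 1, 1, 1, 1, 1
  row 2: 0, 1, 1, 2, 2, 2
  row 3: 1, 2, 2, 3, 3, 3
  row 4: 1, 2, 2, 3, 4, 4
  row 5: 1, 2, 3, 4, 5, 5
  row 6: 1, 2, 3, 4, 5, 6

the unique w with this rank table is (2, 4, 1, 5, 3, 6).

3 SE-corners of the 4-cell Rothe diagram give Ess(w):

[(2, 1, 0), (2, 3, 1), (4, 3, 2)]


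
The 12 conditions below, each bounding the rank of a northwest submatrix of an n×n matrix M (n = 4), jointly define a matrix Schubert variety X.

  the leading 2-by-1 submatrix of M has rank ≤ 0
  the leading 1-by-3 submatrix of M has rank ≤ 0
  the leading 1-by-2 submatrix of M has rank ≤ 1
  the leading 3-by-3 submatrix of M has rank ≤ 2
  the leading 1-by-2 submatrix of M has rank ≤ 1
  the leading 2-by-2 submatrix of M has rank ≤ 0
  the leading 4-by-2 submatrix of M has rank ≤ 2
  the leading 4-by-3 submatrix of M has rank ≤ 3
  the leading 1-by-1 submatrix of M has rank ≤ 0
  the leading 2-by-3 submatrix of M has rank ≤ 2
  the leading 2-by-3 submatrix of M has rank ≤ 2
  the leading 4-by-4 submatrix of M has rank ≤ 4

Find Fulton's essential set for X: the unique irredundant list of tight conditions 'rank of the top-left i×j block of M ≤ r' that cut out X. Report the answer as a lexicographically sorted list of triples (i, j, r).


The tightest implied rank at each (i,j), from the 12 conditions:

  row 1: 0, 0, 0, 1
  row 2: 0, 0, 1, 2
  row 3: 1, 1, 2, 3
  row 4: 1, 2, 3, 4

so w = (4, 3, 1, 2).

|D(w)|=5, |Ess(w)|=2:

[(1, 3, 0), (2, 2, 0)]


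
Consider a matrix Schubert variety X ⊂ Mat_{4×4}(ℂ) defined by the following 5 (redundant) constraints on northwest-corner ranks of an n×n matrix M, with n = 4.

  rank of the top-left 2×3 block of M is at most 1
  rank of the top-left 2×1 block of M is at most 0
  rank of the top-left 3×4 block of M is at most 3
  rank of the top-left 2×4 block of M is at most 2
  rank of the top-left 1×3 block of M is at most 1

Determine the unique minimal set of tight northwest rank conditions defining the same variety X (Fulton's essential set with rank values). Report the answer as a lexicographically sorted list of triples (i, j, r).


Computing R[i][j] = min implied NW-rank bound (n=4, 5 conditions):

  i=1: 0 1 1 1
  i=2: 0 1 1 2
  i=3: 1 2 2 3
  i=4: 1 2 3 4

reading off 1-entries of Δ²R: w = (2, 4, 1, 3).

ℓ(w)=3; the 2 essential cells (i,j,r):

[(2, 1, 0), (2, 3, 1)]


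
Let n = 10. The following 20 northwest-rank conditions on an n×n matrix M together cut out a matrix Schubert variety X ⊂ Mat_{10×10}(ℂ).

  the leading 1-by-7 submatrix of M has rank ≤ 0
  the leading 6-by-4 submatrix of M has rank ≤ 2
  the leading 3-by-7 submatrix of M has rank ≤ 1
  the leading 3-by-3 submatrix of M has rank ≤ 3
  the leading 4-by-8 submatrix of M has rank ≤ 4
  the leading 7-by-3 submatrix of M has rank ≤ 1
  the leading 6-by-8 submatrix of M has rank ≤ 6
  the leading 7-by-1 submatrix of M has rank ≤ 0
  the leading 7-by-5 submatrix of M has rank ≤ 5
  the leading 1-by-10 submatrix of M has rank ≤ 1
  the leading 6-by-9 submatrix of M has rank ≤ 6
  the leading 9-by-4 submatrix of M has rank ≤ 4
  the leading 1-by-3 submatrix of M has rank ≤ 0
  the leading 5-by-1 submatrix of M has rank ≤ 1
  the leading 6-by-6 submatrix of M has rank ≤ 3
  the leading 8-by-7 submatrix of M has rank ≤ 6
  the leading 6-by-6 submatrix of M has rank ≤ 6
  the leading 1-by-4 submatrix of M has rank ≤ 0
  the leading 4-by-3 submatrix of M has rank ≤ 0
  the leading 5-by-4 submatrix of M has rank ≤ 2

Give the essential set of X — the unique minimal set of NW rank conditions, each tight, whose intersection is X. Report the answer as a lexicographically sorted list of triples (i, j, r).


The tightest implied rank at each (i,j), from the 20 conditions:

  row 1: 0 | 0 | 0 | 0 | 0 | 0 | 0 | 1 | 1 | 1
  row 2: 0 | 0 | 0 | 1 | 1 | 1 | 1 | 2 | 2 | 2
  row 3: 0 | 0 | 0 | 1 | 1 | 1 | 1 | 2 | 3 | 3
  row 4: 0 | 0 | 0 | 1 | 2 | 2 | 2 | 3 | 4 | 4
  row 5: 0 | 1 | 1 | 2 | 3 | 3 | 3 | 4 | 5 | 5
  row 6: 0 | 1 | 1 | 2 | 3 | 3 | 4 | 5 | 6 | 6
  row 7: 0 | 1 | 1 | 2 | 3 | 4 | 5 | 6 | 7 | 7
  row 8: 1 | 2 | 2 | 3 | 4 | 5 | 6 | 7 | 8 | 8
  row 9: 1 | 2 | 3 | 4 | 5 | 6 | 7 | 8 | 9 | 9
  row 10: 1 | 2 | 3 | 4 | 5 | 6 | 7 | 8 | 9 | 10

hence w(1..10) = (8, 4, 9, 5, 2, 7, 6, 1, 3, 10).

Rothe diagram D(w) (25 cells), 6 SE-corners (essential conditions):

[(1, 7, 0), (3, 7, 1), (4, 3, 0), (6, 6, 3), (7, 1, 0), (7, 3, 1)]


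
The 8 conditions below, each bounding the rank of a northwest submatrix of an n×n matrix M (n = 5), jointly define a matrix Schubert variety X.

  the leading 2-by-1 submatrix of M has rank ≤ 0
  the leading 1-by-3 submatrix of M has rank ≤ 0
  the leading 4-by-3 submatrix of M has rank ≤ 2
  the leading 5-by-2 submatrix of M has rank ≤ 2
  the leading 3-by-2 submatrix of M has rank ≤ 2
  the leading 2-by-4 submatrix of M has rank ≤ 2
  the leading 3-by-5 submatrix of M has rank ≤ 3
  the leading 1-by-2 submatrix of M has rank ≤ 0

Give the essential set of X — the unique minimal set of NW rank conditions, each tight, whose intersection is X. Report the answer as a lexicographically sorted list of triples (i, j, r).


Propagating the 8 rank bounds to every northwest block:

  i=1: 0 | 0 | 0 | 1 | 1
  i=2: 0 | 1 | 1 | 2 | 2
  i=3: 1 | 2 | 2 | 3 | 3
  i=4: 1 | 2 | 2 | 3 | 4
  i=5: 1 | 2 | 3 | 4 | 5

the unique w with this rank table is (4, 2, 1, 5, 3).

Fulton essential set (3 of the 5 Rothe cells):

[(1, 3, 0), (2, 1, 0), (4, 3, 2)]


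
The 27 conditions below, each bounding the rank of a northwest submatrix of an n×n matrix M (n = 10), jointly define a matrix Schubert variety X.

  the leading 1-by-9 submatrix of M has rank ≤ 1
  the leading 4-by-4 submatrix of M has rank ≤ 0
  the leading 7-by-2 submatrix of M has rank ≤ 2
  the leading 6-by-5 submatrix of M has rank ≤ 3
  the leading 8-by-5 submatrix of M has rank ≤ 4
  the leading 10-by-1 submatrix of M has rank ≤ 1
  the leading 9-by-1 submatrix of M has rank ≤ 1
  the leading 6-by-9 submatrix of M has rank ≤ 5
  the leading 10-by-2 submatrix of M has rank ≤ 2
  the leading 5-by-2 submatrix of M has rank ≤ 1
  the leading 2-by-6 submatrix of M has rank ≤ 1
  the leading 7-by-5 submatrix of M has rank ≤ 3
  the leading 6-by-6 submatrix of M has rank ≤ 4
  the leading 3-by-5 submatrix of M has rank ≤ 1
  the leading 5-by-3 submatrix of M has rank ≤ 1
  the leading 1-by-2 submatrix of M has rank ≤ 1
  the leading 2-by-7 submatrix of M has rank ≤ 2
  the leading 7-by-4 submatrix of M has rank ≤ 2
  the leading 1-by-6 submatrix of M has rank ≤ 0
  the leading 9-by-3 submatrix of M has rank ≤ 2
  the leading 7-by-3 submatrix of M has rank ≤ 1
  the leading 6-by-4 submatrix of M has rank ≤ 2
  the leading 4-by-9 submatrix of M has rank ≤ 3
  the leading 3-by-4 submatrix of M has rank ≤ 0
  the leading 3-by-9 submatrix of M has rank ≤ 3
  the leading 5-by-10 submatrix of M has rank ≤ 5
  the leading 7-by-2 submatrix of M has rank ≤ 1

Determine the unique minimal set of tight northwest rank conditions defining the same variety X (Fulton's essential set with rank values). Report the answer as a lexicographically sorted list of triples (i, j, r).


Recovering R(i,j) via the rank-extension bound from the 27 conditions:

  0, 0, 0, 0, 0, 0, 1, 1, 1, 1
  0, 0, 0, 0, 1, 1, 2, 2, 2, 2
  0, 0, 0, 0, 1, 2, 3, 3, 3, 3
  0, 0, 0, 0, 1, 2, 3, 3, 3, 4
  1, 1, 1, 1, 2, 3, 4, 4, 4, 5
  1, 1, 1, 2, 3, 4, 5, 5, 5, 6
  1, 1, 1, 2, 3, 4, 5, 6, 6, 7
  1, 2, 2, 3, 4, 5, 6, 7, 7, 8
  1, 2, 2, 3, 4, 5, 6, 7, 8, 9
  1, 2, 3, 4, 5, 6, 7, 8, 9, 10

second differences of R give the permutation w = (7, 5, 6, 10, 1, 4, 8, 2, 9, 3).

|D(w)|=25, |Ess(w)|=5:

[(1, 6, 0), (4, 4, 0), (4, 9, 3), (7, 3, 1), (9, 3, 2)]


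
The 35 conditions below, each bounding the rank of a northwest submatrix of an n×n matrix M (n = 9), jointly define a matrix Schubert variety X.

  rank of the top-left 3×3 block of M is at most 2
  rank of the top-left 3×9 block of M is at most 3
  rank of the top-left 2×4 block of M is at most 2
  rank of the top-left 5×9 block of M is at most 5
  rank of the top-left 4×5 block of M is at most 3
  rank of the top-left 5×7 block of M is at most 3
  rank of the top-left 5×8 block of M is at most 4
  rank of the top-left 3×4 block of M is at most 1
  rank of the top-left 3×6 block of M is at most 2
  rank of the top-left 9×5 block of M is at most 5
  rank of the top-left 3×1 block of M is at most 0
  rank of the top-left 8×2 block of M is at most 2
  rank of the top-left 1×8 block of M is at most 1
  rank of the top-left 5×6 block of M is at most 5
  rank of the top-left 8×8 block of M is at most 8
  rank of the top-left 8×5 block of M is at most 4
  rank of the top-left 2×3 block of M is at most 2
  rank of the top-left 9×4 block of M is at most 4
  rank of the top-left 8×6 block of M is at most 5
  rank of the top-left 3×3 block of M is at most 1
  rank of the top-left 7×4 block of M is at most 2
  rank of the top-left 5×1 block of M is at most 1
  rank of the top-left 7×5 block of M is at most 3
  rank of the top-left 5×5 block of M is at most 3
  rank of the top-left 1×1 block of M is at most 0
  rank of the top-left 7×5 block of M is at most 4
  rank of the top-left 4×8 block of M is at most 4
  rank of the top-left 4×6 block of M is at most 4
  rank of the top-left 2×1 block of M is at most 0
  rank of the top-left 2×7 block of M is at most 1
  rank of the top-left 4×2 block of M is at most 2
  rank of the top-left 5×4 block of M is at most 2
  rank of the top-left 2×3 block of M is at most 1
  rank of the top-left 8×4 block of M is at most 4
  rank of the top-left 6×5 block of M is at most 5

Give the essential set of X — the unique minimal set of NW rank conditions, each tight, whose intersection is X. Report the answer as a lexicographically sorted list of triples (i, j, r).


Recovering R(i,j) via the rank-extension bound from the 35 conditions:

  0, 1, 1, 1, 1, 1, 1, 1, 1
  0, 1, 1, 1, 1, 1, 1, 2, 2
  0, 1, 1, 1, 2, 2, 2, 3, 3
  1, 2, 2, 2, 3, 3, 3, 4, 4
  1, 2, 2, 2, 3, 3, 3, 4, 5
  1, 2, 2, 2, 3, 4, 4, 5, 6
  1, 2, 2, 2, 3, 4, 5, 6, 7
  1, 2, 3, 3, 4, 5, 6, 7, 8
  1, 2, 3, 4, 5, 6, 7, 8, 9

hence w(1..9) = (2, 8, 5, 1, 9, 6, 7, 3, 4).

|D(w)|=18, |Ess(w)|=5:

[(2, 7, 1), (3, 1, 0), (3, 4, 1), (5, 7, 3), (7, 4, 2)]


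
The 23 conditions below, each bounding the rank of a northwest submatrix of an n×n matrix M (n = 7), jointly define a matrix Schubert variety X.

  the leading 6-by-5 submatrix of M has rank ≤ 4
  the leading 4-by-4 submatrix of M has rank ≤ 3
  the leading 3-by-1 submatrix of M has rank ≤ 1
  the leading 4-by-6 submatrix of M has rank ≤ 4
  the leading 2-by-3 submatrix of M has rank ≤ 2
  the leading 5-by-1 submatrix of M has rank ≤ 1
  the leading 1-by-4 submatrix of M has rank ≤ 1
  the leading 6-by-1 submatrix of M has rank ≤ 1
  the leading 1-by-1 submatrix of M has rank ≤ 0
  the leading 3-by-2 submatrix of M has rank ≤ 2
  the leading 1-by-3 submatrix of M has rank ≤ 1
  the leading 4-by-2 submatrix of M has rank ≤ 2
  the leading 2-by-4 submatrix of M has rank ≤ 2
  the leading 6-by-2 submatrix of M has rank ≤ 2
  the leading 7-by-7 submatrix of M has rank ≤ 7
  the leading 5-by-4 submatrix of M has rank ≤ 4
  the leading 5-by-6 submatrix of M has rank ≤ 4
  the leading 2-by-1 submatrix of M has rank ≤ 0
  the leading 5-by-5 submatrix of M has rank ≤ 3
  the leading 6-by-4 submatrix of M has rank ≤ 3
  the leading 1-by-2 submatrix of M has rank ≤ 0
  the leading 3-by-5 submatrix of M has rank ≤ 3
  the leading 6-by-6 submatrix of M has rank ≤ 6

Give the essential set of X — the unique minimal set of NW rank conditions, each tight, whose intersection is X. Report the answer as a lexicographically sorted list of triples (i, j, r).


Computing R[i][j] = min implied NW-rank bound (n=7, 23 conditions):

  R[1]: 0, 0, 1, 1, 1, 1, 1
  R[2]: 0, 1, 2, 2, 2, 2, 2
  R[3]: 1, 2, 3, 3, 3, 3, 3
  R[4]: 1, 2, 3, 3, 3, 4, 4
  R[5]: 1, 2, 3, 3, 3, 4, 5
  R[6]: 1, 2, 3, 3, 4, 5, 6
  R[7]: 1, 2, 3, 4, 5, 6, 7

so w = (3, 2, 1, 6, 7, 5, 4).

Rothe diagram D(w) (8 cells), 4 SE-corners (essential conditions):

[(1, 2, 0), (2, 1, 0), (5, 5, 3), (6, 4, 3)]


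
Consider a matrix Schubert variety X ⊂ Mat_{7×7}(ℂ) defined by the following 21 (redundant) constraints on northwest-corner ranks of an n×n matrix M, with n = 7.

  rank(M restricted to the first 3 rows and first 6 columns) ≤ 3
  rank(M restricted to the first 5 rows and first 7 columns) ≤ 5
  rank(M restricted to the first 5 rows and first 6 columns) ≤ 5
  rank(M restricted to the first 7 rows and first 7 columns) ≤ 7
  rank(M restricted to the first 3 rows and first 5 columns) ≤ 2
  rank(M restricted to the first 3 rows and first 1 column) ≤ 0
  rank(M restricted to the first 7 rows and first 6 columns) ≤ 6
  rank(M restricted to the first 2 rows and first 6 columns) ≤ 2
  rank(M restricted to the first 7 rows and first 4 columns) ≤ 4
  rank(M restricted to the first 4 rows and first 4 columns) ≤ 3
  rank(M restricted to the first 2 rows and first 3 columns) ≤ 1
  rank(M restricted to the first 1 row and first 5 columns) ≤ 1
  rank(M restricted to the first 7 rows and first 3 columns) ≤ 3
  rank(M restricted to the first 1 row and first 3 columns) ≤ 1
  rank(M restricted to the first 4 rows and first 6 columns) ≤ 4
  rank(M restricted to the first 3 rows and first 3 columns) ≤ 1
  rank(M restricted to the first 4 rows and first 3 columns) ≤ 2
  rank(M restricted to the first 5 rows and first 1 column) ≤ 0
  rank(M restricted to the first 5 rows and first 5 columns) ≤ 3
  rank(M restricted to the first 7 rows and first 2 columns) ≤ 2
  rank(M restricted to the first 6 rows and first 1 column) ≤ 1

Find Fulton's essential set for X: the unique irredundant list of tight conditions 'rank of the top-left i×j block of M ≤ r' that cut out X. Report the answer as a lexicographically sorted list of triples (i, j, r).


The tightest implied rank at each (i,j), from the 21 conditions:

  row 1: 0 1 1 1 1 1 1
  row 2: 0 1 1 2 2 2 2
  row 3: 0 1 1 2 2 3 3
  row 4: 0 1 2 3 3 4 4
  row 5: 0 1 2 3 3 4 5
  row 6: 1 2 3 4 4 5 6
  row 7: 1 2 3 4 5 6 7

hence w(1..7) = (2, 4, 6, 3, 7, 1, 5).

D(w) has 9 cells with 4 SE-corners; essential set:

[(3, 3, 1), (3, 5, 2), (5, 1, 0), (5, 5, 3)]


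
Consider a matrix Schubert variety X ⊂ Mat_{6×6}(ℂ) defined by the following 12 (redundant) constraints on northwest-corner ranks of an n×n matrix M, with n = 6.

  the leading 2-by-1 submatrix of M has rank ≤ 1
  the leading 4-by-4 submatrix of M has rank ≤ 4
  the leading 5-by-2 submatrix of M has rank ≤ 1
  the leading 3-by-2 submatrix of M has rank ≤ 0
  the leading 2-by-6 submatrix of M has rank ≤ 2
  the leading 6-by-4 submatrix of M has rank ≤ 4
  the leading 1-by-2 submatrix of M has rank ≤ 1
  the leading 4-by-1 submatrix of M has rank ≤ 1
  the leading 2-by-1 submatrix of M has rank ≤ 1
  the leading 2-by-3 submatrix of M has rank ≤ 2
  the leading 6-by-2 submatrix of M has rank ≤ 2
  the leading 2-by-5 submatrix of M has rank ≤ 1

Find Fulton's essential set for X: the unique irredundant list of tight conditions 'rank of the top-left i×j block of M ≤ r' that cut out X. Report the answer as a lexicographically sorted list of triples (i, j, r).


The tightest implied rank at each (i,j), from the 12 conditions:

  0, 0, 1, 1, 1, 1
  0, 0, 1, 1, 1, 2
  0, 0, 1, 2, 2, 3
  1, 1, 2, 3, 3, 4
  1, 1, 2, 3, 4, 5
  1, 2, 3, 4, 5, 6

the unique w with this rank table is (3, 6, 4, 1, 5, 2).

ℓ(w)=9; the 3 essential cells (i,j,r):

[(2, 5, 1), (3, 2, 0), (5, 2, 1)]


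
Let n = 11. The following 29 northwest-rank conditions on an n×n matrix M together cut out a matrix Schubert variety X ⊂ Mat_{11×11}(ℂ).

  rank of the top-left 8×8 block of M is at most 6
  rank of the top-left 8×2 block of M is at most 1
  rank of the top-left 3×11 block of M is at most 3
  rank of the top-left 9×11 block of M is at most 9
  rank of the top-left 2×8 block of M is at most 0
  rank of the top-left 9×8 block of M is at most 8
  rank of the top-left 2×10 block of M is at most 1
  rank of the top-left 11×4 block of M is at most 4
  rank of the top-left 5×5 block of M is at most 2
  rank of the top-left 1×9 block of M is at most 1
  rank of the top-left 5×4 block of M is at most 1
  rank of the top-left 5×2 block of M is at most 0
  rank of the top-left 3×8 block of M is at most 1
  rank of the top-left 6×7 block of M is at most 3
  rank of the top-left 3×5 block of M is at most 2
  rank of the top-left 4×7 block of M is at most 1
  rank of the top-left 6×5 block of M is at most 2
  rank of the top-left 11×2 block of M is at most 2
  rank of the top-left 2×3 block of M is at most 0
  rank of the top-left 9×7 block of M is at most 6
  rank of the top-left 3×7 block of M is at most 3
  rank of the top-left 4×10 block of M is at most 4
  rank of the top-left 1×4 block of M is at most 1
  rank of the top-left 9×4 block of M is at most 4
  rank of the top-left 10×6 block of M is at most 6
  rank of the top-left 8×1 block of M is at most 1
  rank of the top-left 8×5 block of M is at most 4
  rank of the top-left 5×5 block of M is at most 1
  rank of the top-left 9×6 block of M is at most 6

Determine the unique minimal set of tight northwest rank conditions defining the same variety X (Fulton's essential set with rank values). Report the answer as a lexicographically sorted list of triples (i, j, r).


Propagating the 29 rank bounds to every northwest block:

  i=1: 0, 0, 0, 0, 0, 0, 0, 0, 1, 1, 1
  i=2: 0, 0, 0, 0, 0, 0, 0, 0, 1, 1, 2
  i=3: 0, 0, 1, 1, 1, 1, 1, 1, 2, 2, 3
  i=4: 0, 0, 1, 1, 1, 1, 1, 2, 3, 3, 4
  i=5: 0, 0, 1, 1, 1, 2, 2, 3, 4, 4, 5
  i=6: 1, 1, 2, 2, 2, 3, 3, 4, 5, 5, 6
  i=7: 1, 1, 2, 3, 3, 4, 4, 5, 6, 6, 7
  i=8: 1, 1, 2, 3, 4, 5, 5, 6, 7, 7, 8
  i=9: 1, 2, 3, 4, 5, 6, 6, 7, 8, 8, 9
  i=10: 1, 2, 3, 4, 5, 6, 7, 8, 9, 9, 10
  i=11: 1, 2, 3, 4, 5, 6, 7, 8, 9, 10, 11

giving w = (9, 11, 3, 8, 6, 1, 4, 5, 2, 7, 10) via Δ²R.

D(w) has 31 cells with 6 SE-corners; essential set:

[(2, 8, 0), (2, 10, 1), (4, 7, 1), (5, 2, 0), (5, 5, 1), (8, 2, 1)]


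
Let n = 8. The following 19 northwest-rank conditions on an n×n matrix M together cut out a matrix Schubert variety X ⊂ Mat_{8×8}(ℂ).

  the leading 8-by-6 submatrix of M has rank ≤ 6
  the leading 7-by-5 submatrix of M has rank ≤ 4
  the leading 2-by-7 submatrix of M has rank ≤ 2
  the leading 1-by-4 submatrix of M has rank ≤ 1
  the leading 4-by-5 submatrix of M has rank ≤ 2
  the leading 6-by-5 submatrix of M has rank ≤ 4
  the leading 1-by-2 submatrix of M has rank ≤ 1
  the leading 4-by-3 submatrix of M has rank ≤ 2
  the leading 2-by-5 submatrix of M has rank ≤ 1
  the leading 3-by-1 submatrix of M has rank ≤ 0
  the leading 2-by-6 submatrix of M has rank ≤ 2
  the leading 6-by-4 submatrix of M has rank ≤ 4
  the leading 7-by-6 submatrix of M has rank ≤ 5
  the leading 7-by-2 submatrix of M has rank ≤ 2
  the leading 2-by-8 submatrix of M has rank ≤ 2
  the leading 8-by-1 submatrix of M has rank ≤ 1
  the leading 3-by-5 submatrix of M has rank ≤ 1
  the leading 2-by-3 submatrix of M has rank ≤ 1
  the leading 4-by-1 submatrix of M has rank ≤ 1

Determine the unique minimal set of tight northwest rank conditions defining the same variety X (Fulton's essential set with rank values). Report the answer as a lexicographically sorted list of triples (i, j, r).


Reconstructing r_w from the 19 given conditions:

  R[1]: 0 1 1 1 1 1 1 1
  R[2]: 0 1 1 1 1 2 2 2
  R[3]: 0 1 1 1 1 2 3 3
  R[4]: 1 2 2 2 2 3 4 4
  R[5]: 1 2 3 3 3 4 5 5
  R[6]: 1 2 3 4 4 5 6 6
  R[7]: 1 2 3 4 4 5 6 7
  R[8]: 1 2 3 4 5 6 7 8

hence w(1..8) = (2, 6, 7, 1, 3, 4, 8, 5).

Fulton essential set (3 of the 10 Rothe cells):

[(3, 1, 0), (3, 5, 1), (7, 5, 4)]
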